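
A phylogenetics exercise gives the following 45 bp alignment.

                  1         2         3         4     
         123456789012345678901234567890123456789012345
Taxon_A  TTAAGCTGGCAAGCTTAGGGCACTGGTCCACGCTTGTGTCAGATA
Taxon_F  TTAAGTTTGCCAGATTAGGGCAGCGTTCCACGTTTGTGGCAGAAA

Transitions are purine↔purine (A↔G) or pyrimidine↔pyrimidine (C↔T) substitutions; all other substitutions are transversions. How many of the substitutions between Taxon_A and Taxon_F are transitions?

3

Differing sites — 6:C/T (Ti); 8:G/T (Tv); 11:A/C (Tv); 14:C/A (Tv); 23:C/G (Tv); 24:T/C (Ti); 26:G/T (Tv); 33:C/T (Ti); 39:T/G (Tv); 44:T/A (Tv).
Of the 10 differences, 3 transitions and 7 transversions, so the answer is 3.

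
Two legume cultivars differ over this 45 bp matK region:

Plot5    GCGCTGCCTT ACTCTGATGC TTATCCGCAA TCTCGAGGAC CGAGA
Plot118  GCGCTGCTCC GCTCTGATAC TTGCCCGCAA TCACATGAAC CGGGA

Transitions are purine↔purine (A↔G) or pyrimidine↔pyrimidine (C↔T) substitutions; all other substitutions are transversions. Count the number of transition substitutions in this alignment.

The sequences differ at positions 8 (C/T, transition), 9 (T/C, transition), 10 (T/C, transition), 11 (A/G, transition), 19 (G/A, transition), 23 (A/G, transition), 24 (T/C, transition), 33 (T/A, transversion), 35 (G/A, transition), 36 (A/T, transversion), 38 (G/A, transition), 43 (A/G, transition).
Of the 12 differences, 10 transitions and 2 transversions, so the answer is 10.

10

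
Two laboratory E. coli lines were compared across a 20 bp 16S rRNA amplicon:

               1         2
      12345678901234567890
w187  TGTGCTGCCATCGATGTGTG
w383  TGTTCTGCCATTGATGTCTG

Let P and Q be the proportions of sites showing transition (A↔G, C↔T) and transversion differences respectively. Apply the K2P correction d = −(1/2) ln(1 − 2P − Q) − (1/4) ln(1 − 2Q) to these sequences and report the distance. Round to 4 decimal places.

0.1674

Differing sites — 4:G/T (Tv); 12:C/T (Ti); 18:G/C (Tv).
Of the 3 differences, 1 transition and 2 transversions over 20 sites: P = 1/20 = 0.050000, Q = 2/20 = 0.100000.
d = −0.5·ln(0.800000) − 0.25·ln(0.800000) = −0.5·(-0.223144) − 0.25·(-0.223144) = 0.1674.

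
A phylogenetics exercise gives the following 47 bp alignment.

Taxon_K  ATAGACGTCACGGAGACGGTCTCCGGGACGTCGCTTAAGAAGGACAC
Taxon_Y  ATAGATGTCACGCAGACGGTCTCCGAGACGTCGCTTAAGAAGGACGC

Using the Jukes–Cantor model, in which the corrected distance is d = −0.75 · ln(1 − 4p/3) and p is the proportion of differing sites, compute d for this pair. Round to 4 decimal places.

Mismatches occur at site 6 (C/T), site 13 (G/C), site 26 (G/A), site 46 (A/G).
p = 4/47 = 0.085106.
d = −0.75 · ln(1 − (4/3)·0.085106) = −0.75 · ln(0.886525) = −0.75 · (-0.120446) = 0.0903.

0.0903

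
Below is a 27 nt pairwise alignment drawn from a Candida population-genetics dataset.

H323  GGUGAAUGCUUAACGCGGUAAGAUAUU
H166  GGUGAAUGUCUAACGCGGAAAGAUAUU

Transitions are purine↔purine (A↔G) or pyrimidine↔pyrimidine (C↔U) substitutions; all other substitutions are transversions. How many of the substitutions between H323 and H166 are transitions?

2

Mismatches occur at site 9 (C/U, transition), site 10 (U/C, transition), site 19 (U/A, transversion).
Of the 3 differences, 2 transitions and 1 transversion, so the answer is 2.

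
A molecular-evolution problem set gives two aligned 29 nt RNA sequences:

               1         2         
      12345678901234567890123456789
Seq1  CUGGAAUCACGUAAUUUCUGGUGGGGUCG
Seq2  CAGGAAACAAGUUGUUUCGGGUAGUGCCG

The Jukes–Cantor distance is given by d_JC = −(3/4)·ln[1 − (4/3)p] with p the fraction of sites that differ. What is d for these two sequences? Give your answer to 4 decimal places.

Differing sites — 2:U/A; 7:U/A; 10:C/A; 13:A/U; 14:A/G; 19:U/G; 23:G/A; 25:G/U; 27:U/C.
p = 9/29 = 0.310345.
d = −0.75 · ln(1 − (4/3)·0.310345) = −0.75 · ln(0.586207) = −0.75 · (-0.534082) = 0.4006.

0.4006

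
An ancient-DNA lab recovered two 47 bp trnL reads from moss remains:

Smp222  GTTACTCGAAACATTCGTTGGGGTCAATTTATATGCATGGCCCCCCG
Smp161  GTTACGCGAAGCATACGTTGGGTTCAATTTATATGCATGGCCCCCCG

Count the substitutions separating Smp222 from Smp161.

Mismatches occur at site 6 (T/G), site 11 (A/G), site 15 (T/A), site 23 (G/T).
That gives 4 mismatches out of 47 aligned sites, so the Hamming distance is 4.

4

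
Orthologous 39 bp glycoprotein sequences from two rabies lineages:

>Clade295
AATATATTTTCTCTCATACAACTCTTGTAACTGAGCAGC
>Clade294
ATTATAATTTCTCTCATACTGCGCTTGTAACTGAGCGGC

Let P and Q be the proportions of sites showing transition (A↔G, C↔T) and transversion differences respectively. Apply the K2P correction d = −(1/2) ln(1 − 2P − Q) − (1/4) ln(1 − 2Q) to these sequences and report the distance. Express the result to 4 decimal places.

0.1722

Mismatches occur at site 2 (A/T, transversion), site 7 (T/A, transversion), site 20 (A/T, transversion), site 21 (A/G, transition), site 23 (T/G, transversion), site 37 (A/G, transition).
Of the 6 differences, 2 transitions and 4 transversions over 39 sites: P = 2/39 = 0.051282, Q = 4/39 = 0.102564.
d = −0.5·ln(0.794872) − 0.25·ln(0.794872) = −0.5·(-0.229574) − 0.25·(-0.229574) = 0.1722.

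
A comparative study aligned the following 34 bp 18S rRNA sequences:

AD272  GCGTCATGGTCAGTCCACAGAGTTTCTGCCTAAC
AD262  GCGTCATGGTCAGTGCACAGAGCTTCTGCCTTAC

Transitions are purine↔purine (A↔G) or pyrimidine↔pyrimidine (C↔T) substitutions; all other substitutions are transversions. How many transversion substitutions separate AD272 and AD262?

Mismatches occur at site 15 (C↔G, transversion), site 23 (T↔C, transition), site 32 (A↔T, transversion).
Of the 3 differences, 1 transition and 2 transversions, so the answer is 2.

2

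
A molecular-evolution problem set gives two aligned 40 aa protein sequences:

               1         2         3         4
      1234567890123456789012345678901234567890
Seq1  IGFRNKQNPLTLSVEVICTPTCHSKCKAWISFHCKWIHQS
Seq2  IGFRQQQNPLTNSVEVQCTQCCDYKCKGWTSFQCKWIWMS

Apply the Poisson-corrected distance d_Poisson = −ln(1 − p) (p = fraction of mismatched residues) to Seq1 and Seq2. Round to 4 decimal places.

The sequences differ at positions 5 (N/Q), 6 (K/Q), 12 (L/N), 17 (I/Q), 20 (P/Q), 21 (T/C), 23 (H/D), 24 (S/Y), 28 (A/G), 30 (I/T), 33 (H/Q), 38 (H/W), 39 (Q/M).
p = 13/40 = 0.325000.
d = −ln(1 − 0.325000) = −ln(0.675000) = 0.3930.

0.3930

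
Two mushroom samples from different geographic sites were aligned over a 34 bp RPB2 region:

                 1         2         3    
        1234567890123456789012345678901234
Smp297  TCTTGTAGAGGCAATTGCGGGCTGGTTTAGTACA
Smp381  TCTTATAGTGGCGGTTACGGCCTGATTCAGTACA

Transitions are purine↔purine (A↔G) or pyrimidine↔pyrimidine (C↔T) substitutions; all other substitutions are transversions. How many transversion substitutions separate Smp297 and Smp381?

The sequences differ at positions 5 (G/A, transition), 9 (A/T, transversion), 13 (A/G, transition), 14 (A/G, transition), 17 (G/A, transition), 21 (G/C, transversion), 25 (G/A, transition), 28 (T/C, transition).
Of the 8 differences, 6 transitions and 2 transversions, so the answer is 2.

2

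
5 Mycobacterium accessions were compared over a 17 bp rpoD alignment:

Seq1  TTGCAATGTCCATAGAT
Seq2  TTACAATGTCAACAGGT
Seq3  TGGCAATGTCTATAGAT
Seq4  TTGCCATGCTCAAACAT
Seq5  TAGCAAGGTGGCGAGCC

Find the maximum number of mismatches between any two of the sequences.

11

Pairwise Hamming distances:
  Seq1 vs Seq2: 4
  Seq1 vs Seq3: 2
  Seq1 vs Seq4: 5
  Seq1 vs Seq5: 8
  Seq2 vs Seq3: 5
  Seq2 vs Seq4: 8
  Seq2 vs Seq5: 9
  Seq3 vs Seq4: 7
  Seq3 vs Seq5: 8
  Seq4 vs Seq5: 11
The largest is 11, between Seq4 and Seq5.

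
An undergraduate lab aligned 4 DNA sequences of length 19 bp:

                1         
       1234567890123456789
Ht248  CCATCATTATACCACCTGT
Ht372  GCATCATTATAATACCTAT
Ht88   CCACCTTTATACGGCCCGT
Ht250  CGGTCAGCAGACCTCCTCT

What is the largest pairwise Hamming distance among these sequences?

11

Pairwise Hamming distances:
  Ht248 vs Ht372: 4
  Ht248 vs Ht88: 5
  Ht248 vs Ht250: 7
  Ht372 vs Ht88: 8
  Ht372 vs Ht250: 10
  Ht88 vs Ht250: 11
The largest is 11, between Ht88 and Ht250.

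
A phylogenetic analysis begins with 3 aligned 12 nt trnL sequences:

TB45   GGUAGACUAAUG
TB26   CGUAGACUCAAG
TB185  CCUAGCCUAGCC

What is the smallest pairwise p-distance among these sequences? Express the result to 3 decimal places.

Pairwise Hamming distances:
  TB45 vs TB26: 3
  TB45 vs TB185: 6
  TB26 vs TB185: 6
The smallest is 3 mismatches, between TB45 and TB26; p = 3/12 = 0.250.

0.250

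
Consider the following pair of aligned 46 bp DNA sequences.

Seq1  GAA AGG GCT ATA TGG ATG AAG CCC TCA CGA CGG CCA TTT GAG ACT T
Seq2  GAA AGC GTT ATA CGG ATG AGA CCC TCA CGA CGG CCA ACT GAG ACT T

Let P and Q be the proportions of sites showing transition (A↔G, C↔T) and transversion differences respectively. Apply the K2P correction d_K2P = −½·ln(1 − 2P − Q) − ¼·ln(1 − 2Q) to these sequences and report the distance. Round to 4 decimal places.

0.1739

Differing sites — 6:G/C (Tv); 8:C/T (Ti); 13:T/C (Ti); 20:A/G (Ti); 21:G/A (Ti); 37:T/A (Tv); 38:T/C (Ti).
Of the 7 differences, 5 transitions and 2 transversions over 46 sites: P = 5/46 = 0.108696, Q = 2/46 = 0.043478.
d = −0.5·ln(0.739130) − 0.25·ln(0.913044) = −0.5·(-0.302281) − 0.25·(-0.090971) = 0.1739.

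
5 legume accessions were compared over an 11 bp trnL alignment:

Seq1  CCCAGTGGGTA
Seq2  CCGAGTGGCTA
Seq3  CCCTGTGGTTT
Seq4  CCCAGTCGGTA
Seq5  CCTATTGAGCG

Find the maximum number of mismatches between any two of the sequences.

7

Pairwise Hamming distances:
  Seq1 vs Seq2: 2
  Seq1 vs Seq3: 3
  Seq1 vs Seq4: 1
  Seq1 vs Seq5: 5
  Seq2 vs Seq3: 4
  Seq2 vs Seq4: 3
  Seq2 vs Seq5: 6
  Seq3 vs Seq4: 4
  Seq3 vs Seq5: 7
  Seq4 vs Seq5: 6
The largest is 7, between Seq3 and Seq5.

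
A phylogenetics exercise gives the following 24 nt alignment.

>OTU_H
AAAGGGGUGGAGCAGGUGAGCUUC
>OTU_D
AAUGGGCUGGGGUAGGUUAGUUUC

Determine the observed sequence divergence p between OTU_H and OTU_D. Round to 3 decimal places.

0.250

The sequences differ at positions 3 (A/U), 7 (G/C), 11 (A/G), 13 (C/U), 18 (G/U), 21 (C/U).
There are 6 differences over 24 sites, so p = 6/24 = 0.250.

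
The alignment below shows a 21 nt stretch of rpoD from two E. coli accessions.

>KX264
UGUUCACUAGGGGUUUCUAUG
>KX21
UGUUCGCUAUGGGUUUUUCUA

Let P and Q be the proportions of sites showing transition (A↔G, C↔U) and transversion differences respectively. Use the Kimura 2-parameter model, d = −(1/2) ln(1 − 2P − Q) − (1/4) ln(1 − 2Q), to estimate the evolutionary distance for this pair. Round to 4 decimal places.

0.2926

Mismatches occur at site 6 (A/G, transition), site 10 (G/U, transversion), site 17 (C/U, transition), site 19 (A/C, transversion), site 21 (G/A, transition).
Of the 5 differences, 3 transitions and 2 transversions over 21 sites: P = 3/21 = 0.142857, Q = 2/21 = 0.095238.
d = −0.5·ln(0.619048) − 0.25·ln(0.809524) = −0.5·(-0.479572) − 0.25·(-0.211309) = 0.2926.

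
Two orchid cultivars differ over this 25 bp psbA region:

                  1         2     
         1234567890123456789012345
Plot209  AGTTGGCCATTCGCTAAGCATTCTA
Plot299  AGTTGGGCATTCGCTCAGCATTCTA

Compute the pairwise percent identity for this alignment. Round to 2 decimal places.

92.00%

Mismatches occur at site 7 (C→G), site 16 (A→C).
23 of the 25 sites match, so the percent identity is 23/25 × 100 = 92.00%.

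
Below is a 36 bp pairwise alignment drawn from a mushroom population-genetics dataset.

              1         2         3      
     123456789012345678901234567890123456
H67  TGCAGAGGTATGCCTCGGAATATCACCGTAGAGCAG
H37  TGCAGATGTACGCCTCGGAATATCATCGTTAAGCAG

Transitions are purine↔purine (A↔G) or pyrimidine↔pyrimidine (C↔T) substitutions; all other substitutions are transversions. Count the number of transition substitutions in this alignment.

Differing sites — 7:G/T (Tv); 11:T/C (Ti); 26:C/T (Ti); 30:A/T (Tv); 31:G/A (Ti).
Of the 5 differences, 3 transitions and 2 transversions, so the answer is 3.

3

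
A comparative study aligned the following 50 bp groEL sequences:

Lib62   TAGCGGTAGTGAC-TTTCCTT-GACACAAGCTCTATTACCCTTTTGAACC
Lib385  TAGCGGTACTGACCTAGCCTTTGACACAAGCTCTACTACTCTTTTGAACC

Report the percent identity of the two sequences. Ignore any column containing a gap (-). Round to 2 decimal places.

89.58%

Excluding the 2 gap columns leaves 48 comparable sites.
Mismatches occur at site 9 (G/C), site 16 (T/A), site 17 (T/G), site 36 (T/C), site 40 (C/T).
43 of the 48 comparable sites match, so the percent identity is 43/48 × 100 = 89.58%.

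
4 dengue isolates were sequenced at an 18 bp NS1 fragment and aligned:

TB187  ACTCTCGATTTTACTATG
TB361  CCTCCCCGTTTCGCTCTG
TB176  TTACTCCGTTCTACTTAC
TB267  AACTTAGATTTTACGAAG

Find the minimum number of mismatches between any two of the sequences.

Pairwise Hamming distances:
  TB187 vs TB361: 7
  TB187 vs TB176: 9
  TB187 vs TB267: 6
  TB361 vs TB176: 10
  TB361 vs TB267: 13
  TB176 vs TB267: 11
The smallest is 6, between TB187 and TB267.

6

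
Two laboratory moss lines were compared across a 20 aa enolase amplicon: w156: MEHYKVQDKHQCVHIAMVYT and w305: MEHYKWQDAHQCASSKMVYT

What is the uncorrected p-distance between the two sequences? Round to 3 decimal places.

Differing sites — 6:V/W; 9:K/A; 13:V/A; 14:H/S; 15:I/S; 16:A/K.
There are 6 differences over 20 sites, so p = 6/20 = 0.300.

0.300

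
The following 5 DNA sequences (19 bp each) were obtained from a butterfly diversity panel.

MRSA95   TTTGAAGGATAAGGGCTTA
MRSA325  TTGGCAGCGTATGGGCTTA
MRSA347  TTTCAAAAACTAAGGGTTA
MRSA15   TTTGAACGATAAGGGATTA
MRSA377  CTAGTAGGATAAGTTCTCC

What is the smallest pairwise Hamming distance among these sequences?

2

Pairwise Hamming distances:
  MRSA95 vs MRSA325: 5
  MRSA95 vs MRSA347: 7
  MRSA95 vs MRSA15: 2
  MRSA95 vs MRSA377: 7
  MRSA325 vs MRSA347: 11
  MRSA325 vs MRSA15: 7
  MRSA325 vs MRSA377: 10
  MRSA347 vs MRSA15: 7
  MRSA347 vs MRSA377: 14
  MRSA15 vs MRSA377: 9
The smallest is 2, between MRSA95 and MRSA15.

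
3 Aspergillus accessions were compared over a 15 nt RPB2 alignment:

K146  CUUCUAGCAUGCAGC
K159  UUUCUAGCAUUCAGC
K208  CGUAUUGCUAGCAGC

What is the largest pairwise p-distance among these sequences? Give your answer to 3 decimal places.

0.467

Pairwise Hamming distances:
  K146 vs K159: 2
  K146 vs K208: 5
  K159 vs K208: 7
The largest is 7 mismatches, between K159 and K208; p = 7/15 = 0.467.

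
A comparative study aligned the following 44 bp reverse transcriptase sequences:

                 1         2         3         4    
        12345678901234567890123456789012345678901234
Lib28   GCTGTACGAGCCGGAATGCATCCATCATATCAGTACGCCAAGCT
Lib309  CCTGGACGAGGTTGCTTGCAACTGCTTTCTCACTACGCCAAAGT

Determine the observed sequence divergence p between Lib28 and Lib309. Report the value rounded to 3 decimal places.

0.386

The sequences differ at positions 1 (G/C), 5 (T/G), 11 (C/G), 12 (C/T), 13 (G/T), 15 (A/C), 16 (A/T), 21 (T/A), 23 (C/T), 24 (A/G), 25 (T/C), 26 (C/T), 27 (A/T), 29 (A/C), 33 (G/C), 42 (G/A), 43 (C/G).
There are 17 differences over 44 sites, so p = 17/44 = 0.386.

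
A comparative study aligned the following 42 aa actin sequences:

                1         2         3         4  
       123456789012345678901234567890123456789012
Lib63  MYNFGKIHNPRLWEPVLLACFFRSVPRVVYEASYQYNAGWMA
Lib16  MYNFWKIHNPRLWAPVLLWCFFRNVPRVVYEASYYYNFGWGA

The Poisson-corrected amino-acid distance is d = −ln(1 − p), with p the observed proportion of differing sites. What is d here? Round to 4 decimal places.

The sequences differ at positions 5 (G/W), 14 (E/A), 19 (A/W), 24 (S/N), 35 (Q/Y), 38 (A/F), 41 (M/G).
p = 7/42 = 0.166667.
d = −ln(1 − 0.166667) = −ln(0.833333) = 0.1823.

0.1823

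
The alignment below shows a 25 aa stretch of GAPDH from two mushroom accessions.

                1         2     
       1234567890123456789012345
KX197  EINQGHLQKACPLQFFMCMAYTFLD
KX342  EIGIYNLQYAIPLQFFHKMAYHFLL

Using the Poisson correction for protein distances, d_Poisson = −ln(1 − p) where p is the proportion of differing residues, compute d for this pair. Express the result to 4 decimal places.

The sequences differ at positions 3 (N/G), 4 (Q/I), 5 (G/Y), 6 (H/N), 9 (K/Y), 11 (C/I), 17 (M/H), 18 (C/K), 22 (T/H), 25 (D/L).
p = 10/25 = 0.400000.
d = −ln(1 − 0.400000) = −ln(0.600000) = 0.5108.

0.5108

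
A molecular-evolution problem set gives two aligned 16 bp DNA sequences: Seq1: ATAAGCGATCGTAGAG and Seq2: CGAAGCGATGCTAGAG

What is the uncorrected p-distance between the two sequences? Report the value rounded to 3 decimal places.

0.250

Mismatches occur at site 1 (A/C), site 2 (T/G), site 10 (C/G), site 11 (G/C).
There are 4 differences over 16 sites, so p = 4/16 = 0.250.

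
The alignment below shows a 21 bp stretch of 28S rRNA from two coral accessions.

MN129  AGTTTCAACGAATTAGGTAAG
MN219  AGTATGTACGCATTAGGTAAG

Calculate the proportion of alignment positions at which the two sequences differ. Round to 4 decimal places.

0.1905

Differing sites — 4:T/A; 6:C/G; 7:A/T; 11:A/C.
There are 4 differences over 21 sites, so p = 4/21 = 0.1905.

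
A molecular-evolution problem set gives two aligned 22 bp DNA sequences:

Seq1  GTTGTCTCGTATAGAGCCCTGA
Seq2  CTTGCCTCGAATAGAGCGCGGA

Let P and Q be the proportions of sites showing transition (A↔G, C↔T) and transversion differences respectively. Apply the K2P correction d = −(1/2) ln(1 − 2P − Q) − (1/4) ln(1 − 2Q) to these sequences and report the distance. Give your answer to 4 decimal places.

Differing sites — 1:G/C (Tv); 5:T/C (Ti); 10:T/A (Tv); 18:C/G (Tv); 20:T/G (Tv).
Of the 5 differences, 1 transition and 4 transversions over 22 sites: P = 1/22 = 0.045455, Q = 4/22 = 0.181818.
d = −0.5·ln(0.727272) − 0.25·ln(0.636364) = −0.5·(-0.318455) − 0.25·(-0.451985) = 0.2722.

0.2722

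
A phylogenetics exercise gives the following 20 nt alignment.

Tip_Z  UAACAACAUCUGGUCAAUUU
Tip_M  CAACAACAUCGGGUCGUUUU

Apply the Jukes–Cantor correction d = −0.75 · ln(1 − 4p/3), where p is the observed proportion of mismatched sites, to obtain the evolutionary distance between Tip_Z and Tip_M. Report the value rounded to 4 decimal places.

The sequences differ at positions 1 (U/C), 11 (U/G), 16 (A/G), 17 (A/U).
p = 4/20 = 0.200000.
d = −0.75 · ln(1 − (4/3)·0.200000) = −0.75 · ln(0.733333) = −0.75 · (-0.310155) = 0.2326.

0.2326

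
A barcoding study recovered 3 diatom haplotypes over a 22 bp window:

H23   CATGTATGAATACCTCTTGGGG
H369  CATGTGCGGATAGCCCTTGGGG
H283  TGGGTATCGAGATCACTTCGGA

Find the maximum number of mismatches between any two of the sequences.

Pairwise Hamming distances:
  H23 vs H369: 5
  H23 vs H283: 10
  H369 vs H283: 11
The largest is 11, between H369 and H283.

11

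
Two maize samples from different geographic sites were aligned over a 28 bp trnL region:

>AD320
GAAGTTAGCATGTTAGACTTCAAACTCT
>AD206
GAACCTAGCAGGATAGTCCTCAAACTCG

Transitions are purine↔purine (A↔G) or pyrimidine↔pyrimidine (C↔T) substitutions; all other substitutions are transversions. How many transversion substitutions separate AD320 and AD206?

5

Mismatches occur at site 4 (G/C, transversion), site 5 (T/C, transition), site 11 (T/G, transversion), site 13 (T/A, transversion), site 17 (A/T, transversion), site 19 (T/C, transition), site 28 (T/G, transversion).
Of the 7 differences, 2 transitions and 5 transversions, so the answer is 5.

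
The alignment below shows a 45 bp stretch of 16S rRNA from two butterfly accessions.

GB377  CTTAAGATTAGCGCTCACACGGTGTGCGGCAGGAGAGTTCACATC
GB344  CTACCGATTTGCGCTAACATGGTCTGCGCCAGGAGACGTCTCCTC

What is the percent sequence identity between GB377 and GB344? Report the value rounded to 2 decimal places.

73.33%

The sequences differ at positions 3 (T/A), 4 (A/C), 5 (A/C), 10 (A/T), 16 (C/A), 20 (C/T), 24 (G/C), 29 (G/C), 37 (G/C), 38 (T/G), 41 (A/T), 43 (A/C).
33 of the 45 sites match, so the percent identity is 33/45 × 100 = 73.33%.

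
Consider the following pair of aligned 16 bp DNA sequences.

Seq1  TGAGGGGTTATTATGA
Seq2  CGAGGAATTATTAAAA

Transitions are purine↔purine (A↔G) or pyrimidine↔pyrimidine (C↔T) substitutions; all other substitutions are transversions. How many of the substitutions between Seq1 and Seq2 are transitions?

4

Mismatches occur at site 1 (T/C, transition), site 6 (G/A, transition), site 7 (G/A, transition), site 14 (T/A, transversion), site 15 (G/A, transition).
Of the 5 differences, 4 transitions and 1 transversion, so the answer is 4.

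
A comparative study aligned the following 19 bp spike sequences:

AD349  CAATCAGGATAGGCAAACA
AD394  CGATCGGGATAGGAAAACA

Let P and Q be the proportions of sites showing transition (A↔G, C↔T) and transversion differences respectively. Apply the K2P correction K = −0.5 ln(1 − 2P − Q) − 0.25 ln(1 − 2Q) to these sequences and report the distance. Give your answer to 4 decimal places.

0.1805

The sequences differ at positions 2 (A/G, transition), 6 (A/G, transition), 14 (C/A, transversion).
Of the 3 differences, 2 transitions and 1 transversion over 19 sites: P = 2/19 = 0.105263, Q = 1/19 = 0.052632.
d = −0.5·ln(0.736842) − 0.25·ln(0.894736) = −0.5·(-0.305382) − 0.25·(-0.111227) = 0.1805.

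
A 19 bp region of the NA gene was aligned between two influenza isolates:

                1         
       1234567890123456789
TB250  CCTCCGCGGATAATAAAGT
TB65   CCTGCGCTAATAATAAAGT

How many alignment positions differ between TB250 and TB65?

3

Mismatches occur at site 4 (C/G), site 8 (G/T), site 9 (G/A).
That gives 3 mismatches out of 19 aligned sites, so the Hamming distance is 3.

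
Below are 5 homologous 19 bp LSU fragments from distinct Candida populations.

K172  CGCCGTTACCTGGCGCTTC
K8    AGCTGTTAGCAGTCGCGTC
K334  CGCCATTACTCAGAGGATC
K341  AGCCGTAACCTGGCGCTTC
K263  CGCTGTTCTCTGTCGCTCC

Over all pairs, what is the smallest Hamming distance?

2

Pairwise Hamming distances:
  K172 vs K8: 6
  K172 vs K334: 7
  K172 vs K341: 2
  K172 vs K263: 5
  K8 vs K334: 11
  K8 vs K341: 6
  K8 vs K263: 6
  K334 vs K341: 9
  K334 vs K263: 12
  K341 vs K263: 7
The smallest is 2, between K172 and K341.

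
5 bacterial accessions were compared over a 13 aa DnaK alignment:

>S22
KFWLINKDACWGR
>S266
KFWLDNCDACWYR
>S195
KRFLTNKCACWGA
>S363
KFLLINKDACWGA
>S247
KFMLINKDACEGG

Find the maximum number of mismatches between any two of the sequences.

Pairwise Hamming distances:
  S22 vs S266: 3
  S22 vs S195: 5
  S22 vs S363: 2
  S22 vs S247: 3
  S266 vs S195: 7
  S266 vs S363: 5
  S266 vs S247: 6
  S195 vs S363: 4
  S195 vs S247: 6
  S363 vs S247: 3
The largest is 7, between S266 and S195.

7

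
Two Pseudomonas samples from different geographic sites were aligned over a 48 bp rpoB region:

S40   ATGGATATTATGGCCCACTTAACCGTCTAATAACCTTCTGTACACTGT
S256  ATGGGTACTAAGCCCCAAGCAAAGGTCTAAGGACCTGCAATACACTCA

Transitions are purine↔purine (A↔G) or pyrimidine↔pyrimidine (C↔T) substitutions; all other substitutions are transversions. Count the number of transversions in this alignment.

Differing sites — 5:A/G (Ti); 8:T/C (Ti); 11:T/A (Tv); 13:G/C (Tv); 18:C/A (Tv); 19:T/G (Tv); 20:T/C (Ti); 23:C/A (Tv); 24:C/G (Tv); 31:T/G (Tv); 32:A/G (Ti); 37:T/G (Tv); 39:T/A (Tv); 40:G/A (Ti); 47:G/C (Tv); 48:T/A (Tv).
Of the 16 differences, 5 transitions and 11 transversions, so the answer is 11.

11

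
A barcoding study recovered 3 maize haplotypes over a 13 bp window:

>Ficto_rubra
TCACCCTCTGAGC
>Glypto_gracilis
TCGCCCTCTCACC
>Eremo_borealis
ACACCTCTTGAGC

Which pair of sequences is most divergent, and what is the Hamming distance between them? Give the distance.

7

Pairwise Hamming distances:
  Ficto_rubra vs Glypto_gracilis: 3
  Ficto_rubra vs Eremo_borealis: 4
  Glypto_gracilis vs Eremo_borealis: 7
The largest is 7, between Glypto_gracilis and Eremo_borealis.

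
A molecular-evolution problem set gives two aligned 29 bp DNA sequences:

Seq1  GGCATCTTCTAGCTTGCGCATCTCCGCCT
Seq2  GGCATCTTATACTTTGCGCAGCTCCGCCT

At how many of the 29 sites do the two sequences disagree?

4

The sequences differ at positions 9 (C/A), 12 (G/C), 13 (C/T), 21 (T/G).
That gives 4 mismatches out of 29 aligned sites, so the Hamming distance is 4.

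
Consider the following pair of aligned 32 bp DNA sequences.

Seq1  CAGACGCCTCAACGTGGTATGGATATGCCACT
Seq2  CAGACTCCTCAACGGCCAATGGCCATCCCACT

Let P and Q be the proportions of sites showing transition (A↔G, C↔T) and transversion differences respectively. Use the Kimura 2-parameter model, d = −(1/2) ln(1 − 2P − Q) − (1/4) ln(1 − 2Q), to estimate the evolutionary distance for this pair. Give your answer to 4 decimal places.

0.3090

The sequences differ at positions 6 (G/T, transversion), 15 (T/G, transversion), 16 (G/C, transversion), 17 (G/C, transversion), 18 (T/A, transversion), 23 (A/C, transversion), 24 (T/C, transition), 27 (G/C, transversion).
Of the 8 differences, 1 transition and 7 transversions over 32 sites: P = 1/32 = 0.031250, Q = 7/32 = 0.218750.
d = −0.5·ln(0.718750) − 0.25·ln(0.562500) = −0.5·(-0.330242) − 0.25·(-0.575364) = 0.3090.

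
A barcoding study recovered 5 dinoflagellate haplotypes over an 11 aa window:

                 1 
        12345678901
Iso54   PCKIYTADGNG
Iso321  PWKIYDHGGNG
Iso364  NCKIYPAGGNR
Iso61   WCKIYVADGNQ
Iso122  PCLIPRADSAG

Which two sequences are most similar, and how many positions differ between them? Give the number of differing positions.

3

Pairwise Hamming distances:
  Iso54 vs Iso321: 4
  Iso54 vs Iso364: 4
  Iso54 vs Iso61: 3
  Iso54 vs Iso122: 5
  Iso321 vs Iso364: 5
  Iso321 vs Iso61: 6
  Iso321 vs Iso122: 8
  Iso364 vs Iso61: 4
  Iso364 vs Iso122: 8
  Iso61 vs Iso122: 7
The smallest is 3, between Iso54 and Iso61.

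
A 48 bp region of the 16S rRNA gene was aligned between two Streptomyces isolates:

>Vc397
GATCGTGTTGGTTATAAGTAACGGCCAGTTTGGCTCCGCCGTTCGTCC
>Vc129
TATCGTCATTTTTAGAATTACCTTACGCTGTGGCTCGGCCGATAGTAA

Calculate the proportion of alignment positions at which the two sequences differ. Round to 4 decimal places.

Differing sites — 1:G/T; 7:G/C; 8:T/A; 10:G/T; 11:G/T; 15:T/G; 18:G/T; 21:A/C; 23:G/T; 24:G/T; 25:C/A; 27:A/G; 28:G/C; 30:T/G; 37:C/G; 42:T/A; 44:C/A; 47:C/A; 48:C/A.
There are 19 differences over 48 sites, so p = 19/48 = 0.3958.

0.3958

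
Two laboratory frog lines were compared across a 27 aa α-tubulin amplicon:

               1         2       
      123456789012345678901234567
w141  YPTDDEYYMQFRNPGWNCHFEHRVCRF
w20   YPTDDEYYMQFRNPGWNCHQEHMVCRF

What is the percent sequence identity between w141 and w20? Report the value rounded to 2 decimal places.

92.59%

The sequences differ at positions 20 (F/Q), 23 (R/M).
25 of the 27 sites match, so the percent identity is 25/27 × 100 = 92.59%.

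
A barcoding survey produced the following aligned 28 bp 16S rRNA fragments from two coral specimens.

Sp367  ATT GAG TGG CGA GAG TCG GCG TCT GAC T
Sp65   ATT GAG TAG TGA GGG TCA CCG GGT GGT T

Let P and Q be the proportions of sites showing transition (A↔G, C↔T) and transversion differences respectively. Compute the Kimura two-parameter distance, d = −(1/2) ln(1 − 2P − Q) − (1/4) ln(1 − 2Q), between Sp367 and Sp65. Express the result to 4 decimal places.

The sequences differ at positions 8 (G/A, transition), 10 (C/T, transition), 14 (A/G, transition), 18 (G/A, transition), 19 (G/C, transversion), 22 (T/G, transversion), 23 (C/G, transversion), 26 (A/G, transition), 27 (C/T, transition).
Of the 9 differences, 6 transitions and 3 transversions over 28 sites: P = 6/28 = 0.214286, Q = 3/28 = 0.107143.
d = −0.5·ln(0.464285) − 0.25·ln(0.785714) = −0.5·(-0.767257) − 0.25·(-0.241162) = 0.4439.

0.4439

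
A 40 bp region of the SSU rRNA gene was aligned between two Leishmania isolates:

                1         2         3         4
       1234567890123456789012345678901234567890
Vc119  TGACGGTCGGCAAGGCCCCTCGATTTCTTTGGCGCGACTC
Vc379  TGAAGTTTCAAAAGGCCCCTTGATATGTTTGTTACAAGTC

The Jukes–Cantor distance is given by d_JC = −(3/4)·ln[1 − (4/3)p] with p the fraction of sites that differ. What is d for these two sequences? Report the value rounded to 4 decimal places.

Mismatches occur at site 4 (C→A), site 6 (G→T), site 8 (C→T), site 9 (G→C), site 10 (G→A), site 11 (C→A), site 21 (C→T), site 25 (T→A), site 27 (C→G), site 32 (G→T), site 33 (C→T), site 34 (G→A), site 36 (G→A), site 38 (C→G).
p = 14/40 = 0.350000.
d = −0.75 · ln(1 − (4/3)·0.350000) = −0.75 · ln(0.533333) = −0.75 · (-0.628609) = 0.4715.

0.4715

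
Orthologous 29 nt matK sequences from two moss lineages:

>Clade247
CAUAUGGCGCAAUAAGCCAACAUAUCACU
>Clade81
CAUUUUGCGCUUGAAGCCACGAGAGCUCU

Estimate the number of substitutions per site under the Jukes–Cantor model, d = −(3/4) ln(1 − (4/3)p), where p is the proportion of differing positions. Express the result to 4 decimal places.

0.4618

The sequences differ at positions 4 (A/U), 6 (G/U), 11 (A/U), 12 (A/U), 13 (U/G), 20 (A/C), 21 (C/G), 23 (U/G), 25 (U/G), 27 (A/U).
p = 10/29 = 0.344828.
d = −0.75 · ln(1 − (4/3)·0.344828) = −0.75 · ln(0.540229) = −0.75 · (-0.615762) = 0.4618.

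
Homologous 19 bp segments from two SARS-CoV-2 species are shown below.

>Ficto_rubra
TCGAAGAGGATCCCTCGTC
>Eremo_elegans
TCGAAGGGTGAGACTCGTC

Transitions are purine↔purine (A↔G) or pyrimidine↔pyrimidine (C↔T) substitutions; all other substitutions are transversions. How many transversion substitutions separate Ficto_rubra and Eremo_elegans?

Differing sites — 7:A/G (Ti); 9:G/T (Tv); 10:A/G (Ti); 11:T/A (Tv); 12:C/G (Tv); 13:C/A (Tv).
Of the 6 differences, 2 transitions and 4 transversions, so the answer is 4.

4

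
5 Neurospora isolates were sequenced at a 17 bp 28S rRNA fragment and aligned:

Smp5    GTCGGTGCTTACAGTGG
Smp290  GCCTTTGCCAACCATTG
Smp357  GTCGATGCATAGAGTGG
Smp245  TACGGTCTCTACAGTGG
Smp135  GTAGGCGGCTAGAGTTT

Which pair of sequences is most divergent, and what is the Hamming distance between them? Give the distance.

Pairwise Hamming distances:
  Smp5 vs Smp290: 8
  Smp5 vs Smp357: 3
  Smp5 vs Smp245: 5
  Smp5 vs Smp135: 7
  Smp290 vs Smp357: 9
  Smp290 vs Smp245: 10
  Smp290 vs Smp135: 11
  Smp357 vs Smp245: 7
  Smp357 vs Smp135: 7
  Smp245 vs Smp135: 9
The largest is 11, between Smp290 and Smp135.

11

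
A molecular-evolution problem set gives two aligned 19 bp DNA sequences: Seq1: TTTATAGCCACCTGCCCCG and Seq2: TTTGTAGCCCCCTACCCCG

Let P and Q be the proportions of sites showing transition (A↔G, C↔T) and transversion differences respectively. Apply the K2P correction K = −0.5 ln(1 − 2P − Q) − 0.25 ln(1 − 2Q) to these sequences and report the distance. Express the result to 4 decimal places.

Differing sites — 4:A/G (Ti); 10:A/C (Tv); 14:G/A (Ti).
Of the 3 differences, 2 transitions and 1 transversion over 19 sites: P = 2/19 = 0.105263, Q = 1/19 = 0.052632.
d = −0.5·ln(0.736842) − 0.25·ln(0.894736) = −0.5·(-0.305382) − 0.25·(-0.111227) = 0.1805.

0.1805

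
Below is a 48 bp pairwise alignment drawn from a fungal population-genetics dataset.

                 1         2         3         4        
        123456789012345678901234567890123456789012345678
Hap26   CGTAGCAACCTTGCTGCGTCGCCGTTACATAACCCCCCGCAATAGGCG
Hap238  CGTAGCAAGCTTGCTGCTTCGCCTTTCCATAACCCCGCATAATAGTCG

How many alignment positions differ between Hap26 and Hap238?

8

Differing sites — 9:C/G; 18:G/T; 24:G/T; 27:A/C; 37:C/G; 39:G/A; 40:C/T; 46:G/T.
That gives 8 mismatches out of 48 aligned sites, so the Hamming distance is 8.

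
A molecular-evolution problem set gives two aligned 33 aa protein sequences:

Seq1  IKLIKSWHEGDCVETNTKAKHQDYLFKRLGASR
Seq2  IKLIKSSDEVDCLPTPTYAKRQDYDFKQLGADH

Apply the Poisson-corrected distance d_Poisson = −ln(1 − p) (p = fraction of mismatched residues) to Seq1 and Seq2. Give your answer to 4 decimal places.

Mismatches occur at site 7 (W→S), site 8 (H→D), site 10 (G→V), site 13 (V→L), site 14 (E→P), site 16 (N→P), site 18 (K→Y), site 21 (H→R), site 25 (L→D), site 28 (R→Q), site 32 (S→D), site 33 (R→H).
p = 12/33 = 0.363636.
d = −ln(1 − 0.363636) = −ln(0.636364) = 0.4520.

0.4520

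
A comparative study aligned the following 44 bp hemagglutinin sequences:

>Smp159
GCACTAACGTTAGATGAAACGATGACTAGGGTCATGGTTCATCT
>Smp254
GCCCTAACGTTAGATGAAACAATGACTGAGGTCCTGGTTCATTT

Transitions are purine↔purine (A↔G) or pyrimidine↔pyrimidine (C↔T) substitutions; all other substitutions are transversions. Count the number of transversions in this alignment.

2

The sequences differ at positions 3 (A/C, transversion), 21 (G/A, transition), 28 (A/G, transition), 29 (G/A, transition), 34 (A/C, transversion), 43 (C/T, transition).
Of the 6 differences, 4 transitions and 2 transversions, so the answer is 2.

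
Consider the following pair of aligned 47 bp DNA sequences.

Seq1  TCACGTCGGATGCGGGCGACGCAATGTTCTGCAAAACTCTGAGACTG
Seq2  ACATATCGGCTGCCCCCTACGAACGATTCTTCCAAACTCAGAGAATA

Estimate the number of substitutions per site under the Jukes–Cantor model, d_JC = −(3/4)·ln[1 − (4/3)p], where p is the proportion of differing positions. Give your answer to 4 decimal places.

The sequences differ at positions 1 (T/A), 4 (C/T), 5 (G/A), 10 (A/C), 14 (G/C), 15 (G/C), 16 (G/C), 18 (G/T), 22 (C/A), 24 (A/C), 25 (T/G), 26 (G/A), 31 (G/T), 33 (A/C), 40 (T/A), 45 (C/A), 47 (G/A).
p = 17/47 = 0.361702.
d = −0.75 · ln(1 − (4/3)·0.361702) = −0.75 · ln(0.517731) = −0.75 · (-0.658299) = 0.4937.

0.4937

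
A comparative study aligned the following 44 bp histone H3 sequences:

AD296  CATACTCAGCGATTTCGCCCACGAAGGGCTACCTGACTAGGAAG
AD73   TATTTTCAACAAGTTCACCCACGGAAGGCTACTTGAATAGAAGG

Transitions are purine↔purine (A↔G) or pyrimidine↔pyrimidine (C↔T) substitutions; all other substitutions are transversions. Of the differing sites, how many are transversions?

Mismatches occur at site 1 (C/T, transition), site 4 (A/T, transversion), site 5 (C/T, transition), site 9 (G/A, transition), site 11 (G/A, transition), site 13 (T/G, transversion), site 17 (G/A, transition), site 24 (A/G, transition), site 26 (G/A, transition), site 33 (C/T, transition), site 37 (C/A, transversion), site 41 (G/A, transition), site 43 (A/G, transition).
Of the 13 differences, 10 transitions and 3 transversions, so the answer is 3.

3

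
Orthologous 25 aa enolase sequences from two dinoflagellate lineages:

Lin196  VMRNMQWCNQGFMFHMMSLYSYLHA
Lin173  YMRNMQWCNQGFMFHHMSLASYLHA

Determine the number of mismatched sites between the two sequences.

3

The sequences differ at positions 1 (V/Y), 16 (M/H), 20 (Y/A).
That gives 3 mismatches out of 25 aligned sites, so the Hamming distance is 3.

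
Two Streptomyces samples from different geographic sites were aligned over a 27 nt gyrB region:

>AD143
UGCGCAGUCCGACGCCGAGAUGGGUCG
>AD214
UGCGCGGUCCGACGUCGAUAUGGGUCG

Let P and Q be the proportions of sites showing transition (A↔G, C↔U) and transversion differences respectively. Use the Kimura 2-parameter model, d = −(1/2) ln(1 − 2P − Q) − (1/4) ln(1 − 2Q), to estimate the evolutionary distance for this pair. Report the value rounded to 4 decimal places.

The sequences differ at positions 6 (A/G, transition), 15 (C/U, transition), 19 (G/U, transversion).
Of the 3 differences, 2 transitions and 1 transversion over 27 sites: P = 2/27 = 0.074074, Q = 1/27 = 0.037037.
d = −0.5·ln(0.814815) − 0.25·ln(0.925926) = −0.5·(-0.204794) − 0.25·(-0.076961) = 0.1216.

0.1216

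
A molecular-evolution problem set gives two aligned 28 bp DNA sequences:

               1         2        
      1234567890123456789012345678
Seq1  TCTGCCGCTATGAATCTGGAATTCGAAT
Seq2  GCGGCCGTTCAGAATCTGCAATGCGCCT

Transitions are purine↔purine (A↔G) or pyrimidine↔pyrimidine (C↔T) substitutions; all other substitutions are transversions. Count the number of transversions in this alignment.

The sequences differ at positions 1 (T/G, transversion), 3 (T/G, transversion), 8 (C/T, transition), 10 (A/C, transversion), 11 (T/A, transversion), 19 (G/C, transversion), 23 (T/G, transversion), 26 (A/C, transversion), 27 (A/C, transversion).
Of the 9 differences, 1 transition and 8 transversions, so the answer is 8.

8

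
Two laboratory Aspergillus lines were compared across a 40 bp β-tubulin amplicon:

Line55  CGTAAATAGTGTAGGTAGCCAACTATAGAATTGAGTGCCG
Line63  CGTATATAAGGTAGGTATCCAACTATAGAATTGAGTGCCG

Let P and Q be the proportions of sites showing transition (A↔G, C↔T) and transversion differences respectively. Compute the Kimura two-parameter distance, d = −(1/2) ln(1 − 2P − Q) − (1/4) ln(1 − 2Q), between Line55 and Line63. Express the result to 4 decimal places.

0.1074

The sequences differ at positions 5 (A/T, transversion), 9 (G/A, transition), 10 (T/G, transversion), 18 (G/T, transversion).
Of the 4 differences, 1 transition and 3 transversions over 40 sites: P = 1/40 = 0.025000, Q = 3/40 = 0.075000.
d = −0.5·ln(0.875000) − 0.25·ln(0.850000) = −0.5·(-0.133531) − 0.25·(-0.162519) = 0.1074.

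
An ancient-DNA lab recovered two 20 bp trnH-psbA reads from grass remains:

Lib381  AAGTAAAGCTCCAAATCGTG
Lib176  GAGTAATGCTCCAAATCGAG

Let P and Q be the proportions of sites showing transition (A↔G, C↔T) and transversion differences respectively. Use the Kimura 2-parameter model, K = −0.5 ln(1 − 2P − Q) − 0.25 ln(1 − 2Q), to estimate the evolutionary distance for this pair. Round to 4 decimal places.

0.1674

Differing sites — 1:A/G (Ti); 7:A/T (Tv); 19:T/A (Tv).
Of the 3 differences, 1 transition and 2 transversions over 20 sites: P = 1/20 = 0.050000, Q = 2/20 = 0.100000.
d = −0.5·ln(0.800000) − 0.25·ln(0.800000) = −0.5·(-0.223144) − 0.25·(-0.223144) = 0.1674.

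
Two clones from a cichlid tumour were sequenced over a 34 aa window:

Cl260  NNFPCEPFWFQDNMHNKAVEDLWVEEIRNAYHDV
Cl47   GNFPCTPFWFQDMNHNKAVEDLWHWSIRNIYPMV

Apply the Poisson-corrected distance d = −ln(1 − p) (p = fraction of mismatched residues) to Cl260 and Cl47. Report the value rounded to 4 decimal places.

Differing sites — 1:N/G; 6:E/T; 13:N/M; 14:M/N; 24:V/H; 25:E/W; 26:E/S; 30:A/I; 32:H/P; 33:D/M.
p = 10/34 = 0.294118.
d = −ln(1 − 0.294118) = −ln(0.705882) = 0.3483.

0.3483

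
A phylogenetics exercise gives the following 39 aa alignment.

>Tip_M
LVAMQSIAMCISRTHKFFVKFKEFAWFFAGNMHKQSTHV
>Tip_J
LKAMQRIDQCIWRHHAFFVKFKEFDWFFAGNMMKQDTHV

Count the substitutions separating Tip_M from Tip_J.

10

The sequences differ at positions 2 (V/K), 6 (S/R), 8 (A/D), 9 (M/Q), 12 (S/W), 14 (T/H), 16 (K/A), 25 (A/D), 33 (H/M), 36 (S/D).
That gives 10 mismatches out of 39 aligned sites, so the Hamming distance is 10.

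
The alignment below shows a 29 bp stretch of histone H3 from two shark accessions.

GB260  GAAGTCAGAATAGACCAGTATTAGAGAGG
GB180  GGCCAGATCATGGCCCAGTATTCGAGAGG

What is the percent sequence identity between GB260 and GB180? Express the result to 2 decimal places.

The sequences differ at positions 2 (A/G), 3 (A/C), 4 (G/C), 5 (T/A), 6 (C/G), 8 (G/T), 9 (A/C), 12 (A/G), 14 (A/C), 23 (A/C).
19 of the 29 sites match, so the percent identity is 19/29 × 100 = 65.52%.

65.52%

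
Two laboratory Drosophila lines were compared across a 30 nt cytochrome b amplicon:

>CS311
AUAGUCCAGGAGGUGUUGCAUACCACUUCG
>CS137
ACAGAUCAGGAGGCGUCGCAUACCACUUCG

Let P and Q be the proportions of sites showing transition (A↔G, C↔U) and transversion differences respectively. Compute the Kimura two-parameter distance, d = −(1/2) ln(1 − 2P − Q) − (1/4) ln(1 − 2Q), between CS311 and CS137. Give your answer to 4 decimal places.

0.1956

Mismatches occur at site 2 (U→C, transition), site 5 (U→A, transversion), site 6 (C→U, transition), site 14 (U→C, transition), site 17 (U→C, transition).
Of the 5 differences, 4 transitions and 1 transversion over 30 sites: P = 4/30 = 0.133333, Q = 1/30 = 0.033333.
d = −0.5·ln(0.700001) − 0.25·ln(0.933334) = −0.5·(-0.356674) − 0.25·(-0.068992) = 0.1956.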